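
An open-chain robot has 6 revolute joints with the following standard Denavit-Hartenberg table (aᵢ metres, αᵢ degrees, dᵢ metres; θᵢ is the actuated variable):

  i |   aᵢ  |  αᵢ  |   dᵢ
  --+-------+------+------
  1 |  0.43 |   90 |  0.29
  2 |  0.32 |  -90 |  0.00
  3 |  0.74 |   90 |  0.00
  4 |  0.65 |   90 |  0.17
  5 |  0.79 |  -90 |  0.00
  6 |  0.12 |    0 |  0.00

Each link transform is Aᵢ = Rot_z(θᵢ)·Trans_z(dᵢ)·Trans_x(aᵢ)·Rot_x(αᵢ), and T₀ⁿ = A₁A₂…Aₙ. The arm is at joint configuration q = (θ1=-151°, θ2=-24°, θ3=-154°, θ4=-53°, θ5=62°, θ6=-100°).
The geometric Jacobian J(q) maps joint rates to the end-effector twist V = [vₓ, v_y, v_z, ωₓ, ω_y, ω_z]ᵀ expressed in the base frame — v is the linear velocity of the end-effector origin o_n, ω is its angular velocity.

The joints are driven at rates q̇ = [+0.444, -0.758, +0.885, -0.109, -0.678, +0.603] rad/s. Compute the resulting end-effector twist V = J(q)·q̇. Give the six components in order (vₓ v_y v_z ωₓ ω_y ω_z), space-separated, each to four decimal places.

o_n = [0.9823, 0.3005, -0.0329]
J₁: ẑ×o_n = [-0.3005, 0.9823, 0.0000], ω = ẑ
J2: z=[-0.4848, 0.8746, 0.0000] o=[-0.3761, -0.2085, 0.2900] → [-0.2825, -0.1566, -1.4348, -0.4848, 0.8746, 0.0000]
J3: z=[-0.3557, -0.1972, 0.9135] o=[-0.6318, -0.3502, 0.1598] → [-0.5564, 1.4060, 0.0868, -0.3557, -0.1972, 0.9135]
J4: z=[0.7860, -0.5920, 0.1783] o=[-0.2576, 0.2281, 0.4304] → [0.2614, 0.5852, 0.7909, 0.7860, -0.5920, 0.1783]
J5: z=[-0.1897, -0.5054, -0.8417] o=[0.2585, 0.5355, 0.1295] → [-0.1158, -0.6401, 0.4105, -0.1897, -0.5054, -0.8417]
J6: z=[-0.1505, -0.8322, 0.5336] o=[1.0249, 0.3555, 0.0648] → [0.1107, -0.0375, -0.0272, -0.1505, -0.8322, 0.5336]
V = J·q̇ = [-0.2950, 2.1467, 0.7835, 0.0048, -0.9321, 2.1255]

-0.2950 2.1467 0.7835 0.0048 -0.9321 2.1255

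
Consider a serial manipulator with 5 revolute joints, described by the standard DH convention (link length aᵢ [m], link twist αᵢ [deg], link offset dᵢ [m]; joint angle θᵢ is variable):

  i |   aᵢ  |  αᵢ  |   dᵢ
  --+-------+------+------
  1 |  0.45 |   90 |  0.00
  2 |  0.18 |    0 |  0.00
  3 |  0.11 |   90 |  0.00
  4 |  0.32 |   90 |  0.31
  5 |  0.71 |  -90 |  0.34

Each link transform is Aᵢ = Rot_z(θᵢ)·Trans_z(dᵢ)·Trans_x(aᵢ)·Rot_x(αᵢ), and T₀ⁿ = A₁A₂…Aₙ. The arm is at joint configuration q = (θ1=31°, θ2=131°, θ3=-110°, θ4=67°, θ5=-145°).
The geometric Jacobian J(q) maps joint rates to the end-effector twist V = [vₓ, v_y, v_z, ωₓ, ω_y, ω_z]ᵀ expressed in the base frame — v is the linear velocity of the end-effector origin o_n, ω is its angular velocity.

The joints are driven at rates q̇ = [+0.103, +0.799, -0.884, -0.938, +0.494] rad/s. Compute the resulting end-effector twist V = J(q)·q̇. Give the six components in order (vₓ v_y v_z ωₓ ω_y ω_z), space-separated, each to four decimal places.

-0.4549 -0.1871 0.0539 -0.0674 0.2838 1.1417

o_n = [0.3189, 0.6275, 0.3416]
J₁: ẑ×o_n = [-0.6275, 0.3189, 0.0000], ω = ẑ
J2: z=[0.5150, -0.8572, 0.0000] o=[0.3857, 0.2318, 0.0000] → [-0.2928, -0.1759, 0.1465, 0.5150, -0.8572, 0.0000]
J3: z=[0.5150, -0.8572, 0.0000] o=[0.2845, 0.1709, 0.1358] → [-0.1763, -0.1060, 0.2646, 0.5150, -0.8572, 0.0000]
J4: z=[0.3072, 0.1846, -0.9336] o=[0.3725, 0.2238, 0.1753] → [0.4076, -0.0010, 0.1339, 0.3072, 0.1846, -0.9336]
J5: z=[0.5354, 0.7775, 0.3299] o=[0.7195, 0.0887, -0.0693] → [0.1417, -0.3522, 0.6000, 0.5354, 0.7775, 0.3299]
V = J·q̇ = [-0.4549, -0.1871, 0.0539, -0.0674, 0.2838, 1.1417]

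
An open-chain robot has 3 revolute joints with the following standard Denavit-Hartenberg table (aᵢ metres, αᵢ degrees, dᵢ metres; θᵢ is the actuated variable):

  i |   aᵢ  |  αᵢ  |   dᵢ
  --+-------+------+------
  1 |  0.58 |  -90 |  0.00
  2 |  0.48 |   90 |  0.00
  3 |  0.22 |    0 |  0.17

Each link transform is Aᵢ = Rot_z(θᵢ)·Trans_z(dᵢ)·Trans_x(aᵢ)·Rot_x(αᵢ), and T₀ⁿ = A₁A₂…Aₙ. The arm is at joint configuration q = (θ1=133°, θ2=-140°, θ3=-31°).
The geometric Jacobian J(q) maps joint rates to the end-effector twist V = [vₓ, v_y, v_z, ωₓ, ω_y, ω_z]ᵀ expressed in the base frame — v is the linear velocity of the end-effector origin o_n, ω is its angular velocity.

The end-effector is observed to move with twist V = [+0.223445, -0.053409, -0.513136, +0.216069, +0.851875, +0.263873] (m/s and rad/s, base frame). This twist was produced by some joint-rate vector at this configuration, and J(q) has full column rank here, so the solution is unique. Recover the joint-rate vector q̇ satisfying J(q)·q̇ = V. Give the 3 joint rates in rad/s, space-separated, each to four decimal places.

o_n = [0.1111, 0.0470, 0.2995]
J₁: ẑ×o_n = [-0.0470, 0.1111, 0.0000], ω = ẑ
J2: z=[-0.7314, -0.6820, 0.0000] o=[-0.3956, 0.4242, 0.0000] → [-0.2043, 0.2191, 0.6214, -0.7314, -0.6820, 0.0000]
J3: z=[0.4384, -0.4701, -0.7660] o=[-0.1448, 0.1553, 0.3085] → [-0.0787, -0.1921, 0.0728, 0.4384, -0.4701, -0.7660]
q̇ = J⁺·V = [-0.3030, -0.7390, -0.7400]

-0.3030 -0.7390 -0.7400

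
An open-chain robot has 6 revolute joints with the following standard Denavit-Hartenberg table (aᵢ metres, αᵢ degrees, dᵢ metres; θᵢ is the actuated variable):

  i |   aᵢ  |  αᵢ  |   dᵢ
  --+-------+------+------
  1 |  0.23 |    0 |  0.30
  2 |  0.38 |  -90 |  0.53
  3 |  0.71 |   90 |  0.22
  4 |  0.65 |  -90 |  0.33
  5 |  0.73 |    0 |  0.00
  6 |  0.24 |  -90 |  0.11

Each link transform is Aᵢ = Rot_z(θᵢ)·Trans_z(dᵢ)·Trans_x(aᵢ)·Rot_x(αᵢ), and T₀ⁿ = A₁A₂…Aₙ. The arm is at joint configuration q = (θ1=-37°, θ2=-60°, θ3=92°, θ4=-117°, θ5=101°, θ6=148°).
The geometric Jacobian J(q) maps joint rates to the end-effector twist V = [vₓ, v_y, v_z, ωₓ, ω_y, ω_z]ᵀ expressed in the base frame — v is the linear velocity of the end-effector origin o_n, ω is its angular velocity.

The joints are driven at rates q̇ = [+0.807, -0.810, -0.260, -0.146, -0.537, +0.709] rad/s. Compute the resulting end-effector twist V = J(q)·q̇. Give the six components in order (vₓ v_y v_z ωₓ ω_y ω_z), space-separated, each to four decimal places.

-0.2625 0.0867 0.2089 -0.3171 0.1913 -0.1511

o_n = [-0.0470, -0.3077, 0.2208]
J₁: ẑ×o_n = [0.3077, -0.0470, 0.0000], ω = ẑ
J2: z=[0.0000, 0.0000, 1.0000] o=[0.1837, -0.1384, 0.3000] → [0.1692, -0.2307, 0.0000, 0.0000, 0.0000, 1.0000]
J3: z=[0.9925, -0.1219, 0.0000] o=[0.1374, -0.5156, 0.8300] → [0.0742, 0.6046, 0.1839, 0.9925, -0.1219, 0.0000]
J4: z=[-0.1218, -0.9919, -0.0349] o=[0.3588, -0.5178, 0.1204] → [-0.0923, 0.0264, -0.4281, -0.1218, -0.9919, -0.0349]
J5: z=[-0.4468, 0.0862, -0.8905] o=[-0.2575, -0.7848, 0.4038] → [0.4091, -0.2692, -0.2313, -0.4468, 0.0862, -0.8905]
J6: z=[-0.4468, 0.0862, -0.8905] o=[-0.0468, -0.0869, 0.3656] → [-0.2091, -0.0645, 0.0987, -0.4468, 0.0862, -0.8905]
V = J·q̇ = [-0.2625, 0.0867, 0.2089, -0.3171, 0.1913, -0.1511]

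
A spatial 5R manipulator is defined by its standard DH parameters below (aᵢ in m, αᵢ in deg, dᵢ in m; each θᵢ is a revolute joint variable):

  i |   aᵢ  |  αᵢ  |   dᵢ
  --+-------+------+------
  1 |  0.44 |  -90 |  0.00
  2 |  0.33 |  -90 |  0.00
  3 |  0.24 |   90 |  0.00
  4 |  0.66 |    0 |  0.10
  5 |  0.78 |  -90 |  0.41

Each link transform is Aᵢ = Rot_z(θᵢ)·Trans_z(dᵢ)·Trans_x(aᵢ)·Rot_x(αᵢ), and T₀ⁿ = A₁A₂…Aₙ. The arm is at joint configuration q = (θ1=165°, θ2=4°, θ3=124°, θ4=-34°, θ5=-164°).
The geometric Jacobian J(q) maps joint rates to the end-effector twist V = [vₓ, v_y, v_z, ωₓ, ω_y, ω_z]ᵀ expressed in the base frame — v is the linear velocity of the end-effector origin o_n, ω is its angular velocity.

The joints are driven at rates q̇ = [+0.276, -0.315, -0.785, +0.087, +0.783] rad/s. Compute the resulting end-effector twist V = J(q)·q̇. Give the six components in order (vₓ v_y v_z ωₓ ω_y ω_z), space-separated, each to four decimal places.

o_n = [-1.0510, 0.6158, 0.0770]
J₁: ẑ×o_n = [-0.6158, -1.0510, 0.0000], ω = ẑ
J2: z=[-0.2588, -0.9659, 0.0000] o=[-0.4250, 0.1139, 0.0000] → [-0.0744, 0.0199, -0.7346, -0.2588, -0.9659, 0.0000]
J3: z=[0.0674, -0.0181, -0.9976] o=[-0.7430, 0.1991, -0.0230] → [0.4139, 0.3006, 0.0225, 0.0674, -0.0181, -0.9976]
J4: z=[-0.6541, 0.7542, -0.0578] o=[-0.5622, 0.3566, -0.0137] → [0.0833, 0.0876, 0.1992, -0.6541, 0.7542, -0.0578]
J5: z=[-0.6541, 0.7542, -0.0578] o=[-0.2402, 0.7979, 0.3701] → [-0.2316, -0.1448, 0.7306, -0.6541, 0.7542, -0.0578]
V = J·q̇ = [-0.6455, -0.6381, 0.8031, -0.5404, 0.9746, 1.0088]

-0.6455 -0.6381 0.8031 -0.5404 0.9746 1.0088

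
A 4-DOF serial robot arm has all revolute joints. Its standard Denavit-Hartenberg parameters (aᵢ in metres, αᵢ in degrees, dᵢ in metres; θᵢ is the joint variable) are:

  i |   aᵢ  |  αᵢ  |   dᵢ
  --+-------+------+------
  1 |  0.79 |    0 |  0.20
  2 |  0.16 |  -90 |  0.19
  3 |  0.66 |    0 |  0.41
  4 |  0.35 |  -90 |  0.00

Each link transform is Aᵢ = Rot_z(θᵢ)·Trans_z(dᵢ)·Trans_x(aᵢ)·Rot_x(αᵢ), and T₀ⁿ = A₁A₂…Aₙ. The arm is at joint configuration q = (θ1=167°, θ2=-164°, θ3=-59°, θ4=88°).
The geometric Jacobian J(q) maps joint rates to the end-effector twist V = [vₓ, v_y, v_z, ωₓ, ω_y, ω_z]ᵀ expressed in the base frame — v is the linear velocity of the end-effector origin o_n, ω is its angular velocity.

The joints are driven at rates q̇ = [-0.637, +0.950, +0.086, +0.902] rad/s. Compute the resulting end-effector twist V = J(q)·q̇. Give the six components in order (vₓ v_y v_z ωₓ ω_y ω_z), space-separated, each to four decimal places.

o_n = [0.0137, 0.6293, 0.7860]
J₁: ẑ×o_n = [-0.6293, 0.0137, 0.0000], ω = ẑ
J2: z=[0.0000, 0.0000, 1.0000] o=[-0.7698, 0.1777, 0.2000] → [-0.4516, 0.7835, 0.0000, 0.0000, 0.0000, 1.0000]
J3: z=[-0.0523, 0.9986, 0.0000] o=[-0.6100, 0.1861, 0.3900] → [0.3955, 0.0207, -0.6460, -0.0523, 0.9986, 0.0000]
J4: z=[-0.0523, 0.9986, 0.0000] o=[-0.2920, 0.6133, 0.9557] → [-0.1695, -0.0089, -0.3061, -0.0523, 0.9986, 0.0000]
V = J·q̇ = [-0.1470, 0.7293, -0.3317, -0.0517, 0.9866, 0.3130]

-0.1470 0.7293 -0.3317 -0.0517 0.9866 0.3130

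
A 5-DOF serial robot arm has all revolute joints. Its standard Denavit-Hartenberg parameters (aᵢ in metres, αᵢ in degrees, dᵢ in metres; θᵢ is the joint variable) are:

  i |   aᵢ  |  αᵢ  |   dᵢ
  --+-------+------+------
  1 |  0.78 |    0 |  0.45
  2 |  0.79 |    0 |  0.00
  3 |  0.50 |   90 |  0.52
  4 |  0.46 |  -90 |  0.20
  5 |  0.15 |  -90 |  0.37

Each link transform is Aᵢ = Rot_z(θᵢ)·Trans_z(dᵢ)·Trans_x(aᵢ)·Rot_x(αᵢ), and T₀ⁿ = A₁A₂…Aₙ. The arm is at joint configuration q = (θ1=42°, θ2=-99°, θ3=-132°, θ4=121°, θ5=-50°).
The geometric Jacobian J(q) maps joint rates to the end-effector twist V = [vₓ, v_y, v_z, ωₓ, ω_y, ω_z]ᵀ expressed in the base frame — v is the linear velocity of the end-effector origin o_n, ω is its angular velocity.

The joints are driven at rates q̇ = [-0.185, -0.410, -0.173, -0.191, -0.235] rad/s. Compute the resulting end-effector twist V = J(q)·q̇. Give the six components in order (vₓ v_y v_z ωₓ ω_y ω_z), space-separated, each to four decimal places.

o_n = [1.1616, 0.1542, 1.2564]
J₁: ẑ×o_n = [-0.1542, 1.1616, 0.0000], ω = ẑ
J2: z=[0.0000, 0.0000, 1.0000] o=[0.5797, 0.5219, 0.4500] → [0.3677, 0.5820, -0.0000, 0.0000, 0.0000, 1.0000]
J3: z=[0.0000, 0.0000, 1.0000] o=[1.0099, -0.1406, 0.4500] → [-0.2948, 0.1517, 0.0000, 0.0000, 0.0000, 1.0000]
J4: z=[0.1564, 0.9877, 0.0000] o=[0.5161, -0.0624, 0.9700] → [0.2829, -0.0448, -0.6037, 0.1564, 0.9877, 0.0000]
J5: z=[0.8466, -0.1341, -0.5150] o=[0.7814, 0.0981, 1.3643] → [0.0434, -0.1045, 0.0985, 0.8466, -0.1341, -0.5150]
V = J·q̇ = [-0.1355, -0.4466, 0.0922, -0.2288, -0.1571, -0.6470]

-0.1355 -0.4466 0.0922 -0.2288 -0.1571 -0.6470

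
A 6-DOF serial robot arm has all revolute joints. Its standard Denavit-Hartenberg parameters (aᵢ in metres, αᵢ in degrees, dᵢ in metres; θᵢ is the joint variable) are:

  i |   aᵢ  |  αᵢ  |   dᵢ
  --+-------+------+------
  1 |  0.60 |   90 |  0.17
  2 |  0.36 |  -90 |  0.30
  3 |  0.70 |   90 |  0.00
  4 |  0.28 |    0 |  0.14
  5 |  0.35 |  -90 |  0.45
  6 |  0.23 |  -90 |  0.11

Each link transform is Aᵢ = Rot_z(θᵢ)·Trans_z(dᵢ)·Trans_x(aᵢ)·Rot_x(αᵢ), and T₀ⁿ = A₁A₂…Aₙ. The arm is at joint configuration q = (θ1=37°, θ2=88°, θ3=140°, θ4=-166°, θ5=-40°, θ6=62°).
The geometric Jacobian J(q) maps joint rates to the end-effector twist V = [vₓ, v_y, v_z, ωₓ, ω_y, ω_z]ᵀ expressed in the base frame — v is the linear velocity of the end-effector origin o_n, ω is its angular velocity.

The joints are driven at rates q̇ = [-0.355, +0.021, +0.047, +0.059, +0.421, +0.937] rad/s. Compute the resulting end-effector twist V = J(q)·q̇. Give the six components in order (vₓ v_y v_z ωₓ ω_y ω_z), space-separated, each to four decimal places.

o_n = [0.4839, 0.3348, 0.8037]
J₁: ẑ×o_n = [-0.3348, 0.4839, 0.0000], ω = ẑ
J2: z=[0.6018, -0.7986, 0.0000] o=[0.4792, 0.3611, 0.1700] → [-0.5061, -0.3814, -0.0121, 0.6018, -0.7986, 0.0000]
J3: z=[-0.7981, -0.6014, 0.0349] o=[0.6698, 0.1291, 0.5298] → [-0.1719, 0.2121, -0.2760, -0.7981, -0.6014, 0.0349]
J4: z=[-0.4431, 0.6253, 0.6424] o=[0.3840, 0.4771, -0.0061] → [0.5978, 0.4230, 0.0006, -0.4431, 0.6253, 0.6424]
J5: z=[-0.4431, 0.6253, 0.6424] o=[0.4870, 0.4703, 0.2894] → [0.4086, 0.2259, 0.0620, -0.4431, 0.6253, 0.6424]
J6: z=[0.8963, 0.3226, 0.3042] o=[0.2935, 0.5030, 0.8247] → [0.0444, 0.0768, -0.2122, 0.8963, 0.3226, 0.3042]
V = J·q̇ = [0.3490, 0.0222, -0.1859, 0.6023, 0.5574, 0.2401]

0.3490 0.0222 -0.1859 0.6023 0.5574 0.2401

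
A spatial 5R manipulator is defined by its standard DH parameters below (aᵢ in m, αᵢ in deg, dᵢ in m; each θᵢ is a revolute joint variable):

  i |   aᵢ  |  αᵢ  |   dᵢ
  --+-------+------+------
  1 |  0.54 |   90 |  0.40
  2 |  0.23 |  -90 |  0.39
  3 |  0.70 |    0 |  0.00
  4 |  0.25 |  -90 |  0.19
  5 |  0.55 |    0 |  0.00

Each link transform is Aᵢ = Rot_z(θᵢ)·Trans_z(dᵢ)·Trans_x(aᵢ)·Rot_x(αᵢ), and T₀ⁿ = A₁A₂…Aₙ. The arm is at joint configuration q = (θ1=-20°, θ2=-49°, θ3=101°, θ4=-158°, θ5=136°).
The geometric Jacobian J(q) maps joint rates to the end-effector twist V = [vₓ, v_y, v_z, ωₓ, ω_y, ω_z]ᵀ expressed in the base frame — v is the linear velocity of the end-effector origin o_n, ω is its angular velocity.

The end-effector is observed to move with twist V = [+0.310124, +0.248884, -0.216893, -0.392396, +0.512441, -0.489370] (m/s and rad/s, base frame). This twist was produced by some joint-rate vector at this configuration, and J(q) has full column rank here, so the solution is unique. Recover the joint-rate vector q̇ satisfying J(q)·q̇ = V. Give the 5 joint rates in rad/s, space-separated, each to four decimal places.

0.2780 -0.2030 -0.5210 -0.3930 0.2650

o_n = [0.5252, 0.2550, 0.2611]
J₁: ẑ×o_n = [-0.2550, 0.5252, 0.0000], ω = ẑ
J2: z=[-0.3420, -0.9397, 0.0000] o=[0.5074, -0.1847, 0.4000] → [0.1305, -0.0475, -0.1337, -0.3420, -0.9397, 0.0000]
J3: z=[0.7092, -0.2581, 0.6561] o=[0.5158, -0.6028, 0.2264] → [-0.5717, -0.0185, 0.6108, 0.7092, -0.2581, 0.6561]
J4: z=[0.7092, -0.2581, 0.6561] o=[0.6685, 0.0729, 0.3272] → [-0.1024, -0.0471, 0.0922, 0.7092, -0.2581, 0.6561]
J5: z=[0.7033, 0.3236, -0.6330] o=[0.8155, -0.2037, 0.3491] → [0.2619, 0.2457, 0.4166, 0.7033, 0.3236, -0.6330]
q̇ = J⁺·V = [0.2780, -0.2030, -0.5210, -0.3930, 0.2650]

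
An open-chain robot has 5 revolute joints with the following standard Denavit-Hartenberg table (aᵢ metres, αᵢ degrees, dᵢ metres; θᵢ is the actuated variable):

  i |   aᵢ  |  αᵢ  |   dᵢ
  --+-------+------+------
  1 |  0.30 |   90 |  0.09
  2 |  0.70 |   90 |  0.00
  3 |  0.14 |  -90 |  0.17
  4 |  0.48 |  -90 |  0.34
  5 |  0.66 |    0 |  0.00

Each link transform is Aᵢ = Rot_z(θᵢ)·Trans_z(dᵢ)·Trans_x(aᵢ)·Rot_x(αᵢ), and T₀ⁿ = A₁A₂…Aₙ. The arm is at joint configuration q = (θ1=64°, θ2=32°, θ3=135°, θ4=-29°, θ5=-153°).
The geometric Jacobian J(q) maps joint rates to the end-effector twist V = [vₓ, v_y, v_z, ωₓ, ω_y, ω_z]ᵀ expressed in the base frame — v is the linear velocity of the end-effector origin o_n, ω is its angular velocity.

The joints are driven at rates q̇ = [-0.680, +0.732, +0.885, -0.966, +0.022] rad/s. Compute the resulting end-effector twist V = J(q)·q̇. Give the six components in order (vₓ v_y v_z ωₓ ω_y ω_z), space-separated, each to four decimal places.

0.1955 0.4633 0.4252 1.7309 0.3036 -1.0562

o_n = [-0.1386, 0.6741, 0.1045]
J₁: ẑ×o_n = [-0.6741, -0.1386, 0.0000], ω = ẑ
J2: z=[0.8988, -0.4384, 0.0000] o=[0.1315, 0.2696, 0.0900] → [-0.0063, -0.0130, 0.2451, 0.8988, -0.4384, 0.0000]
J3: z=[0.2323, 0.4763, -0.8480] o=[0.3917, 0.8032, 0.4609] → [-0.2792, 0.5326, 0.2226, 0.2323, 0.4763, -0.8480]
J4: z=[-0.8984, -0.2290, -0.3747] o=[0.4834, 0.7653, 0.2643] → [0.0024, 0.0895, -0.0605, -0.8984, -0.2290, -0.3747]
J5: z=[-0.0225, -0.8281, 0.5601] o=[0.3885, 0.4419, -0.2177] → [-0.3969, -0.2880, -0.4417, -0.0225, -0.8281, 0.5601]
V = J·q̇ = [0.1955, 0.4633, 0.4252, 1.7309, 0.3036, -1.0562]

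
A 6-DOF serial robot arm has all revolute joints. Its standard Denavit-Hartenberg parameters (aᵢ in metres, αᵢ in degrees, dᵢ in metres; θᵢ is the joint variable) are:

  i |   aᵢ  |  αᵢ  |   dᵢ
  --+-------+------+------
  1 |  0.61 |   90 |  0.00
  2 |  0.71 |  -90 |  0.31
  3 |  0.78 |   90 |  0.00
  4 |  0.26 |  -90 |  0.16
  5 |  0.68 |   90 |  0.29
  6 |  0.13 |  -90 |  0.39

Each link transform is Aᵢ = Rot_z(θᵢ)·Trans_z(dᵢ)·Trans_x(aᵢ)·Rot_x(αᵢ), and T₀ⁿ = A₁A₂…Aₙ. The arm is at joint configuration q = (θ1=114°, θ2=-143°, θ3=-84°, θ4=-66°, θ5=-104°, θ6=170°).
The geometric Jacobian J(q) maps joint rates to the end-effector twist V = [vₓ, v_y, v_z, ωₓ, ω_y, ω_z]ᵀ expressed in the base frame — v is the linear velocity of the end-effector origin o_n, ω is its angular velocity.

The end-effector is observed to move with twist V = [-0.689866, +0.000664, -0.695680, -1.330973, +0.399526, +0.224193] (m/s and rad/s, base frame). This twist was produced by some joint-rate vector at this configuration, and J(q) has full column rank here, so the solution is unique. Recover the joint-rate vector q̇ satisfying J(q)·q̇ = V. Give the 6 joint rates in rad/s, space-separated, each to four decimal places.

o_n = [0.9491, 1.1397, -0.4134]
J₁: ẑ×o_n = [-1.1397, 0.9491, 0.0000], ω = ẑ
J2: z=[0.9135, 0.4067, 0.0000] o=[-0.2481, 0.5573, 0.0000] → [-0.1681, 0.3776, 0.0451, 0.9135, 0.4067, 0.0000]
J3: z=[-0.2448, 0.5498, -0.7986] o=[0.2657, 0.1653, -0.4273] → [0.7858, -0.5424, -0.6142, -0.2448, 0.5498, -0.7986]
J4: z=[-0.2276, 0.7681, 0.5985] o=[1.0009, 0.4214, -0.4764] → [-0.3816, -0.0166, -0.1237, -0.2276, 0.7681, 0.5985]
J5: z=[0.7615, 0.5235, -0.3823] o=[1.1223, 0.4484, -0.1976] → [0.1513, 0.2305, 0.6170, 0.7615, 0.5235, -0.3823]
J6: z=[-0.5339, 0.1720, -0.8279] o=[1.0931, 1.1677, -0.0293] → [-0.0892, -0.0859, 0.0397, -0.5339, 0.1720, -0.8279]
q̇ = J⁺·V = [0.5370, -0.1980, 0.3790, 0.6300, -0.6590, 0.7720]

0.5370 -0.1980 0.3790 0.6300 -0.6590 0.7720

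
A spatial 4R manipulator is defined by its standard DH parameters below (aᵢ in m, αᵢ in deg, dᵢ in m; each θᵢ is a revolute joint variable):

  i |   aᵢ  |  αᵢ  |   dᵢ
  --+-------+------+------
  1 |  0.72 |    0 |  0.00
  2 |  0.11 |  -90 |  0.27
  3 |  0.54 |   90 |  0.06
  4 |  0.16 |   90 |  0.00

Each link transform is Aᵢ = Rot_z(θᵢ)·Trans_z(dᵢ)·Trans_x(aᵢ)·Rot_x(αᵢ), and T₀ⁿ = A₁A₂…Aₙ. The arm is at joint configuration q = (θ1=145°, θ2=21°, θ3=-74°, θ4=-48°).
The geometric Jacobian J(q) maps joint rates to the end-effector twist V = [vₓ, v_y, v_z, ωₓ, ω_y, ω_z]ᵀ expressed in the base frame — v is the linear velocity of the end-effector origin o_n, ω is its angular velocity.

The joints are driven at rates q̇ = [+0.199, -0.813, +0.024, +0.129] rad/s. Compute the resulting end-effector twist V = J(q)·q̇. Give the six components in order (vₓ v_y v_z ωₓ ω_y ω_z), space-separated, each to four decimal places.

o_n = [-0.8553, 0.5399, 0.8920]
J₁: ẑ×o_n = [-0.5399, -0.8553, 0.0000], ω = ẑ
J2: z=[0.0000, 0.0000, 1.0000] o=[-0.5898, 0.4130, 0.0000] → [-0.1269, -0.2655, 0.0000, 0.0000, 0.0000, 1.0000]
J3: z=[-0.2419, -0.9703, 0.0000] o=[-0.6965, 0.4396, 0.2700] → [-0.6035, 0.1505, -0.1784, -0.2419, -0.9703, 0.0000]
J4: z=[0.9327, -0.2326, 0.2756] o=[-0.8555, 0.4174, 0.7891] → [-0.0577, -0.0960, 0.1143, 0.9327, -0.2326, 0.2756]
V = J·q̇ = [-0.0262, 0.0369, 0.0105, 0.1145, -0.0533, -0.5784]

-0.0262 0.0369 0.0105 0.1145 -0.0533 -0.5784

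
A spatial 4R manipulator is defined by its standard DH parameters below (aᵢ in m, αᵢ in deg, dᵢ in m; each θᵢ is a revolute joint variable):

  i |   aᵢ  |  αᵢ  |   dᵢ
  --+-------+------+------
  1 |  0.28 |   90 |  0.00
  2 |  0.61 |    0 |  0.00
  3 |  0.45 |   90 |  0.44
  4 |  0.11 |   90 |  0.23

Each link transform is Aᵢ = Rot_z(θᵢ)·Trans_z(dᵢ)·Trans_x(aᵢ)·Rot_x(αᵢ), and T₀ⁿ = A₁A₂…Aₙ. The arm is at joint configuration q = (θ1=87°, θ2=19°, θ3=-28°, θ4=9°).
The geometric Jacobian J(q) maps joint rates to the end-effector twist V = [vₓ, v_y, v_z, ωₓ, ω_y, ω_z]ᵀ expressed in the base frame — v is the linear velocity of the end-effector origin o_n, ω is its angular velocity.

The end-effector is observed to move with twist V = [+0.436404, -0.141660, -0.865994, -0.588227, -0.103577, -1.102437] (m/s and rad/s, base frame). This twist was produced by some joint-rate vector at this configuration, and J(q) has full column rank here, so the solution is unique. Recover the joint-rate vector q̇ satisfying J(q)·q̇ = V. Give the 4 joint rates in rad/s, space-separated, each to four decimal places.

o_n = [0.5284, 1.3467, -0.1160]
J₁: ẑ×o_n = [-1.3467, 0.5284, 0.0000], ω = ẑ
J2: z=[0.9986, -0.0523, 0.0000] o=[0.0147, 0.2796, 0.0000] → [0.0061, 0.1158, 1.0926, 0.9986, -0.0523, 0.0000]
J3: z=[0.9986, -0.0523, 0.0000] o=[0.0448, 0.8556, 0.1986] → [0.0165, 0.3141, 0.5158, 0.9986, -0.0523, 0.0000]
J4: z=[-0.0082, -0.1562, -0.9877] o=[0.5075, 1.2764, 0.1282] → [0.1076, -0.0227, 0.0027, -0.0082, -0.1562, -0.9877]
q̇ = J⁺·V = [-0.2550, -0.9850, 0.4030, 0.8580]

-0.2550 -0.9850 0.4030 0.8580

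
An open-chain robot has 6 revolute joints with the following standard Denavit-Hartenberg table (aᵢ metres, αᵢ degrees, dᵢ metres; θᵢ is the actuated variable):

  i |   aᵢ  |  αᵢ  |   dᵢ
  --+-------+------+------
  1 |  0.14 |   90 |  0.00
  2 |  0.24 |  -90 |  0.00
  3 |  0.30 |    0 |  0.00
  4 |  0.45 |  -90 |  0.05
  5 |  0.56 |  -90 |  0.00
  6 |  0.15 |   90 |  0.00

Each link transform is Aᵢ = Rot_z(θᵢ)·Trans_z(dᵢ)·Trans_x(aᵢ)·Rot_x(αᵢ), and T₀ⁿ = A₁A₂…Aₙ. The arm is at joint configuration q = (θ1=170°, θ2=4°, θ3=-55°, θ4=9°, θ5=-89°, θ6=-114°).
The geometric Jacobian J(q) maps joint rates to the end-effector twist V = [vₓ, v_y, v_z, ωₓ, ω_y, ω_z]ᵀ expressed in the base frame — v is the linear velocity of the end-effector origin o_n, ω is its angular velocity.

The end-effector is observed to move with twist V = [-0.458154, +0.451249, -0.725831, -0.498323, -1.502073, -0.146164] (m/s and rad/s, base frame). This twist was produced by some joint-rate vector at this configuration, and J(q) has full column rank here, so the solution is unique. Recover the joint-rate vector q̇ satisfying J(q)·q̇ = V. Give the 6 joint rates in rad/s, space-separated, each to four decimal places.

0.1820 -0.8410 -0.8050 0.4550 0.6520 -0.3780

o_n = [-0.8314, 0.6345, 0.6054]
J₁: ẑ×o_n = [-0.6345, -0.8314, 0.0000], ω = ẑ
J2: z=[0.1736, 0.9848, 0.0000] o=[-0.1379, 0.0243, 0.0000] → [0.5962, -0.1051, 0.7890, 0.1736, 0.9848, 0.0000]
J3: z=[0.0687, -0.0121, 0.9976] o=[-0.3737, 0.0659, 0.0167] → [-0.5744, -0.4971, 0.0335, 0.0687, -0.0121, 0.9976]
J4: z=[0.0687, -0.0121, 0.9976] o=[-0.5000, 0.3377, 0.0287] → [-0.3031, -0.3702, 0.0164, 0.0687, -0.0121, 0.9976]
J5: z=[-0.8273, -0.5595, 0.0502] o=[-0.7475, 0.7100, 0.1004] → [-0.2788, 0.4136, 0.0155, -0.8273, -0.5595, 0.0502]
J6: z=[-0.5586, 0.8288, 0.0310] o=[-0.7145, 0.7114, 0.6595] → [-0.0424, -0.0338, 0.1399, -0.5586, 0.8288, 0.0310]
q̇ = J⁺·V = [0.1820, -0.8410, -0.8050, 0.4550, 0.6520, -0.3780]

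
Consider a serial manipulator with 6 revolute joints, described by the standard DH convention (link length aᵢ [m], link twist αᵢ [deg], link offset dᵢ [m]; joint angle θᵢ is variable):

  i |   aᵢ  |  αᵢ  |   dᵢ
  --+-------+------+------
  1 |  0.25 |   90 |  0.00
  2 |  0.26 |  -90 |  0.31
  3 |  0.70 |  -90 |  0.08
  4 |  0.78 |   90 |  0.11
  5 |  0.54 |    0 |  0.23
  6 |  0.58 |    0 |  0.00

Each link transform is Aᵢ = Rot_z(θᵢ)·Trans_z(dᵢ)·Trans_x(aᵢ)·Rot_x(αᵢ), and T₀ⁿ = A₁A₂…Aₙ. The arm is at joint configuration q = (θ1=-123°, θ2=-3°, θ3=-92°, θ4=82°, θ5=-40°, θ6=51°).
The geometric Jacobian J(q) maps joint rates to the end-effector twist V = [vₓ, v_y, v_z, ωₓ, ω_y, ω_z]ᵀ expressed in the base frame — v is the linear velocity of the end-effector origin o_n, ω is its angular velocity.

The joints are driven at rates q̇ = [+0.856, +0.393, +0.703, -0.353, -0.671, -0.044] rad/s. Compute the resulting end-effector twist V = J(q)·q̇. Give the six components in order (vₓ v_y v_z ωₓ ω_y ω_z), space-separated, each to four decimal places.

o_n = [-1.3796, 0.5894, -1.6365]
J₁: ẑ×o_n = [-0.5894, -1.3796, 0.0000], ω = ẑ
J2: z=[-0.8387, 0.5446, 0.0000] o=[-0.1362, -0.2097, 0.0000] → [-0.8913, -1.3724, 0.0071, -0.8387, 0.5446, 0.0000]
J3: z=[-0.0285, -0.0439, 0.9986] o=[-0.5376, -0.2586, -0.0136] → [-0.7756, -0.8871, -0.0611, -0.0285, -0.0439, 0.9986]
J4: z=[-0.5728, -0.8180, -0.0523] o=[-1.1133, 0.1394, 0.0676] → [1.4174, -0.9622, -0.4756, -0.5728, -0.8180, -0.0523]
J5: z=[-0.8152, 0.5618, 0.1408] o=[-1.2432, 0.1456, -0.7093] → [-0.5834, -0.7750, -0.2852, -0.8152, 0.5618, 0.1408]
J6: z=[-0.8152, 0.5618, 0.1408] o=[-1.2673, 0.6097, -1.0678] → [-0.3166, -0.4794, 0.0796, -0.8152, 0.5618, 0.1408]
V = J·q̇ = [-1.4950, -1.4632, 0.3155, 0.4354, 0.0702, 1.4758]

-1.4950 -1.4632 0.3155 0.4354 0.0702 1.4758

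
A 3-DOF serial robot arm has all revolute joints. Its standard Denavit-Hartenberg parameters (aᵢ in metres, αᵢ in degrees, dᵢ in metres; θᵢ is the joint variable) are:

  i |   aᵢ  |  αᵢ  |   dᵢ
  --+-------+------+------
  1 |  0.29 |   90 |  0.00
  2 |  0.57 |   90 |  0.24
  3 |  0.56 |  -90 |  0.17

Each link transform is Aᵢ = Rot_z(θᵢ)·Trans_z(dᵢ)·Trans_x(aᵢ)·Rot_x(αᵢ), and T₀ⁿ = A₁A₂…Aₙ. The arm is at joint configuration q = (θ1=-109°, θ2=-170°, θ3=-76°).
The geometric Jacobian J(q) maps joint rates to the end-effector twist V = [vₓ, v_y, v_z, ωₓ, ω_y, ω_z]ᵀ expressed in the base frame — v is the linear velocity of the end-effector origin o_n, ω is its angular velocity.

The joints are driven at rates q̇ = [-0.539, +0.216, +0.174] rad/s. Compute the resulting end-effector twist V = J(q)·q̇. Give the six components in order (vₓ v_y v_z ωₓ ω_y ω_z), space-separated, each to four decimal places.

0.1793 -0.1259 -0.1729 -0.1944 0.0989 -0.3676

o_n = [0.4282, 0.3119, 0.0449]
J₁: ẑ×o_n = [-0.3119, 0.4282, 0.0000], ω = ẑ
J2: z=[-0.9455, 0.3256, 0.0000] o=[-0.0944, -0.2742, 0.0000] → [0.0146, 0.0425, -0.7243, -0.9455, 0.3256, 0.0000]
J3: z=[0.0565, 0.1642, 0.9848] o=[-0.1386, 0.3347, -0.0990] → [0.0461, 0.5501, -0.0944, 0.0565, 0.1642, 0.9848]
V = J·q̇ = [0.1793, -0.1259, -0.1729, -0.1944, 0.0989, -0.3676]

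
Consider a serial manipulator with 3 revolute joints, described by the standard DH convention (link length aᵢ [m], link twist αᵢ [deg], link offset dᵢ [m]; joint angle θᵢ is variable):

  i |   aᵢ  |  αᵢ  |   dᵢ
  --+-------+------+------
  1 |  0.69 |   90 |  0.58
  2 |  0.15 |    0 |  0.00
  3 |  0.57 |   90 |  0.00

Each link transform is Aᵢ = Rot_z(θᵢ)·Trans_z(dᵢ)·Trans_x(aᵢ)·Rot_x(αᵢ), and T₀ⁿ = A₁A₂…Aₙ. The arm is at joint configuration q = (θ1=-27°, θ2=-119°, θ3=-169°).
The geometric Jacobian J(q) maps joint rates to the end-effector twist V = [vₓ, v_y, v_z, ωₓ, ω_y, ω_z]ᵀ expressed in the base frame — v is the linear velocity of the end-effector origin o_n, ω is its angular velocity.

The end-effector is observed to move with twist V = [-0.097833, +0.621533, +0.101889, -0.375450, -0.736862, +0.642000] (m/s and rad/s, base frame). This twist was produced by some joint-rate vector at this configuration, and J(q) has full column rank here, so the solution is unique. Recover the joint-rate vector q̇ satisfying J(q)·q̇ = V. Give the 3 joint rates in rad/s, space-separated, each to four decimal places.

o_n = [0.7069, -0.3602, 0.9909]
J₁: ẑ×o_n = [0.3602, 0.7069, -0.0000], ω = ẑ
J2: z=[-0.4540, -0.8910, 0.0000] o=[0.6148, -0.3133, 0.5800] → [-0.3661, 0.1865, 0.1034, -0.4540, -0.8910, 0.0000]
J3: z=[-0.4540, -0.8910, 0.0000] o=[0.5500, -0.2802, 0.4488] → [-0.4830, 0.2461, 0.1761, -0.4540, -0.8910, 0.0000]
q̇ = J⁺·V = [0.6420, 0.6020, 0.2250]

0.6420 0.6020 0.2250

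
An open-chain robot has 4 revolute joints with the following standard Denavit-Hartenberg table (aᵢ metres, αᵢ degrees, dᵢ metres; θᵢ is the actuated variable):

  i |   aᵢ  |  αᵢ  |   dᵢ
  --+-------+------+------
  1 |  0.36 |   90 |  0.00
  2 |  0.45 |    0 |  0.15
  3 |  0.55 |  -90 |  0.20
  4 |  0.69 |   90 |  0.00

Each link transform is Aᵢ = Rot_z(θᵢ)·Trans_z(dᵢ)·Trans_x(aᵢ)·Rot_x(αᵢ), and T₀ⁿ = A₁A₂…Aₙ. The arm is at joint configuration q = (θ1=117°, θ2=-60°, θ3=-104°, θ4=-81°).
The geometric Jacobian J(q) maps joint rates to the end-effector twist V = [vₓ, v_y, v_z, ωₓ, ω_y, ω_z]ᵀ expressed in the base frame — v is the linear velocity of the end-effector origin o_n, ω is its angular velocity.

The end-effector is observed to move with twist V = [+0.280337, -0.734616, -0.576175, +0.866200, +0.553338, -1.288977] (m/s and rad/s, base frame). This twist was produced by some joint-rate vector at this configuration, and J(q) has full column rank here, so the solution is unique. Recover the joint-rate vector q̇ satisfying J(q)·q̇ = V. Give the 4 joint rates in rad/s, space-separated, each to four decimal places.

-0.9410 0.6170 0.4060 0.3620

o_n = [0.9406, 0.4260, -0.5711]
J₁: ẑ×o_n = [-0.4260, 0.9406, 0.0000], ω = ẑ
J2: z=[0.8910, 0.4540, 0.0000] o=[-0.1634, 0.3208, 0.0000] → [-0.2593, 0.5088, -0.4075, 0.8910, 0.4540, 0.0000]
J3: z=[0.8910, 0.4540, 0.0000] o=[-0.1319, 0.5893, -0.3897] → [-0.0823, 0.1616, -0.6325, 0.8910, 0.4540, 0.0000]
J4: z=[-0.1251, 0.2456, -0.9613] o=[0.2863, 0.2091, -0.5413] → [0.2012, -0.6327, -0.1878, -0.1251, 0.2456, -0.9613]
q̇ = J⁺·V = [-0.9410, 0.6170, 0.4060, 0.3620]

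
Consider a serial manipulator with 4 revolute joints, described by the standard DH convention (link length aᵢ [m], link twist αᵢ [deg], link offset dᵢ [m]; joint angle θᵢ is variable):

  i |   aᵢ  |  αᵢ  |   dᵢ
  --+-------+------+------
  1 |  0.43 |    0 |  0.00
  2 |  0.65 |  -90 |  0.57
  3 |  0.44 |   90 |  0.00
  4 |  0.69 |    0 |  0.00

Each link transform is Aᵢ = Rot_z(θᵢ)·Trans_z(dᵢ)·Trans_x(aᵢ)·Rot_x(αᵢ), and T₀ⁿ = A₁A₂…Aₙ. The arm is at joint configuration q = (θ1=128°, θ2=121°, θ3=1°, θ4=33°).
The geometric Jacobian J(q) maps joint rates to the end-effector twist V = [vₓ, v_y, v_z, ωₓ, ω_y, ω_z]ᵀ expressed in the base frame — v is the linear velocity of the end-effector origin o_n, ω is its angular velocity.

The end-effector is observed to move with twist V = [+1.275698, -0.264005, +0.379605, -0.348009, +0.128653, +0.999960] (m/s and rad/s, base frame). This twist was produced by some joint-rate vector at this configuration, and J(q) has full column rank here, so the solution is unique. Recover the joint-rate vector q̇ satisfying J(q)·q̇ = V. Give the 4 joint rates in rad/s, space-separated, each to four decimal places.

0.4300 0.3060 -0.3710 0.2640

o_n = [-0.5118, -1.3535, 0.5522]
J₁: ẑ×o_n = [1.3535, -0.5118, 0.0000], ω = ẑ
J2: z=[0.0000, 0.0000, 1.0000] o=[-0.2647, 0.3388, 0.0000] → [1.6924, -0.2471, 0.0000, 0.0000, 0.0000, 1.0000]
J3: z=[0.9336, -0.3584, 0.0000] o=[-0.4977, -0.2680, 0.5700] → [0.0064, 0.0166, -1.0185, 0.9336, -0.3584, 0.0000]
J4: z=[-0.0063, -0.0163, 0.9998] o=[-0.6553, -0.6787, 0.5623] → [0.6749, 0.1434, 0.0066, -0.0063, -0.0163, 0.9998]
q̇ = J⁺·V = [0.4300, 0.3060, -0.3710, 0.2640]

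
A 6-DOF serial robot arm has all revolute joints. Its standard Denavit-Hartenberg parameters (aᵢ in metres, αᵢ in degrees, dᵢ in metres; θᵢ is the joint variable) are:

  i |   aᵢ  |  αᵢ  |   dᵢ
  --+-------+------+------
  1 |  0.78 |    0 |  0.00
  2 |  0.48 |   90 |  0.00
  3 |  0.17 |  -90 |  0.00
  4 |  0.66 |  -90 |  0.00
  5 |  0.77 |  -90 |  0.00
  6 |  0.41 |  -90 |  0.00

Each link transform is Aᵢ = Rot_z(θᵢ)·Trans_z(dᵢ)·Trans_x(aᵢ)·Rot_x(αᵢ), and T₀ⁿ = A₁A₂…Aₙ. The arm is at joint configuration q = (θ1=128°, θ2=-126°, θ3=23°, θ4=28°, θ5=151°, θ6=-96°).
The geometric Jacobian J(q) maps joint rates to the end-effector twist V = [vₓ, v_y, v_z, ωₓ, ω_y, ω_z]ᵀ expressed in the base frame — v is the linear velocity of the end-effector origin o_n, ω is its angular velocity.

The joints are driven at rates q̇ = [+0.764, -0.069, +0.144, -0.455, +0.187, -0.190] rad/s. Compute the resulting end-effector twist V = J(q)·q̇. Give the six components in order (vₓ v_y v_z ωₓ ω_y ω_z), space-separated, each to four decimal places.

-0.5989 0.1292 0.2320 0.2344 0.0726 0.1207

o_n = [0.1240, 1.0073, -0.3246]
J₁: ẑ×o_n = [-1.0073, 0.1240, 0.0000], ω = ẑ
J2: z=[0.0000, 0.0000, 1.0000] o=[-0.4802, 0.6146, 0.0000] → [-0.3926, 0.6042, 0.0000, 0.0000, 0.0000, 1.0000]
J3: z=[0.0349, -0.9994, 0.0000] o=[-0.0005, 0.6314, 0.0000] → [0.3244, 0.0113, 0.1375, 0.0349, -0.9994, 0.0000]
J4: z=[-0.3905, -0.0136, 0.9205] o=[0.1559, 0.6369, 0.0664] → [-0.3356, -0.1820, -0.1451, -0.3905, -0.0136, 0.9205]
J5: z=[-0.4627, 0.8673, -0.1834] o=[0.6812, 0.9652, 0.2941] → [-0.5289, -0.1841, 0.4638, -0.4627, 0.8673, -0.1834]
J6: z=[-0.7274, -0.2531, 0.6378] o=[0.2909, 0.6353, -0.2818] → [-0.2265, -0.1376, -0.3129, -0.7274, -0.2531, 0.6378]
V = J·q̇ = [-0.5989, 0.1292, 0.2320, 0.2344, 0.0726, 0.1207]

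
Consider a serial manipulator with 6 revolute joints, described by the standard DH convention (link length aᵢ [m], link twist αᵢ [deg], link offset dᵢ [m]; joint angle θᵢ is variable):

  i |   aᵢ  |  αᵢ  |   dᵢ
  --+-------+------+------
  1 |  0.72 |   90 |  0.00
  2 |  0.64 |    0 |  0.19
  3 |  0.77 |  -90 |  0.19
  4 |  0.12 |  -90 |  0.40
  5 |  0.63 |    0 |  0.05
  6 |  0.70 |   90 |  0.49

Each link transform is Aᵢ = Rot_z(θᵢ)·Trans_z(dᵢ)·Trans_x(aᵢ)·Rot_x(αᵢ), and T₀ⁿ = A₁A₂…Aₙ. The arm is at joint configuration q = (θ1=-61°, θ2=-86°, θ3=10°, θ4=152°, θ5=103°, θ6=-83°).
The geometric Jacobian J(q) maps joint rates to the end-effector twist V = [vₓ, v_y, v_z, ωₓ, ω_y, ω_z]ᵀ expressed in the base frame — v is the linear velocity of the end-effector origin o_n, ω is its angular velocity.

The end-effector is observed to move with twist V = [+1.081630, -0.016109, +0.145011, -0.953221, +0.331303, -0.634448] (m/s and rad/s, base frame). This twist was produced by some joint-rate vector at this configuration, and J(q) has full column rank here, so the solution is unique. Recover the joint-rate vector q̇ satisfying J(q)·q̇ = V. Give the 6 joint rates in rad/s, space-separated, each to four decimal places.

-0.0870 0.4180 0.9120 -0.8620 -0.6220 -0.1220

o_n = [-0.3360, -0.5452, -0.7043]
J₁: ẑ×o_n = [0.5452, -0.3360, 0.0000], ω = ẑ
J2: z=[-0.8746, -0.4848, 0.0000] o=[0.3491, -0.6297, 0.0000] → [0.3415, -0.6160, -0.4061, -0.8746, -0.4848, 0.0000]
J3: z=[-0.8746, -0.4848, 0.0000] o=[0.2045, -0.7609, -0.6384] → [0.0319, -0.0576, -0.4507, -0.8746, -0.4848, 0.0000]
J4: z=[0.4704, -0.8486, 0.2419] o=[0.1287, -1.0159, -1.3856] → [-0.6920, -0.4329, -0.1729, 0.4704, -0.8486, 0.2419]
J5: z=[-0.8273, -0.3287, 0.4555] o=[0.3537, -1.3056, -1.1860] → [-0.5048, 0.0843, -0.8559, -0.8273, -0.3287, 0.4555]
J6: z=[-0.8273, -0.3287, 0.4555] o=[-0.0200, -0.8599, -1.4331] → [-0.3829, 0.4590, -0.3642, -0.8273, -0.3287, 0.4555]
q̇ = J⁺·V = [-0.0870, 0.4180, 0.9120, -0.8620, -0.6220, -0.1220]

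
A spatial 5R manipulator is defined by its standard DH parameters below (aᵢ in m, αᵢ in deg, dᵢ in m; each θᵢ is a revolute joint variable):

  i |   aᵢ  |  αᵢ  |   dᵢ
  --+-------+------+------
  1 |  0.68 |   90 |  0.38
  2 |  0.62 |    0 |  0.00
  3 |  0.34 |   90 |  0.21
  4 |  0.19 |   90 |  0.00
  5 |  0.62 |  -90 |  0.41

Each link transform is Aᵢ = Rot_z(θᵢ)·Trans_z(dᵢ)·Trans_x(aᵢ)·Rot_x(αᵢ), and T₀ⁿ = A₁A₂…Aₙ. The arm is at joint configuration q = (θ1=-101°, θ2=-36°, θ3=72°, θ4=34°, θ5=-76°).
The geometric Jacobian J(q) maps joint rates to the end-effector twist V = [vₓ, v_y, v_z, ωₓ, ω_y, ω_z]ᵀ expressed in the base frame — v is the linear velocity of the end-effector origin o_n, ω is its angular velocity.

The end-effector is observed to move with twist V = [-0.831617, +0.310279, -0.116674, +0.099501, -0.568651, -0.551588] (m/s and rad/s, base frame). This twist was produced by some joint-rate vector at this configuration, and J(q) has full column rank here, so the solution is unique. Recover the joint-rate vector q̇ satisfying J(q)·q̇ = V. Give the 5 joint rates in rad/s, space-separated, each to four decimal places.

o_n = [-0.3485, -1.4772, 1.0025]
J₁: ẑ×o_n = [1.4772, -0.3485, 0.0000], ω = ẑ
J2: z=[-0.9816, 0.1908, 0.0000] o=[-0.1298, -0.6675, 0.3800] → [0.1188, 0.6111, 0.8366, -0.9816, 0.1908, 0.0000]
J3: z=[-0.9816, 0.1908, 0.0000] o=[-0.2255, -1.1599, 0.0156] → [0.1883, 0.9688, 0.3350, -0.9816, 0.1908, 0.0000]
J4: z=[-0.1122, -0.5770, -0.8090] o=[-0.4841, -1.3898, 0.2154] → [-0.5249, -0.0214, 0.0880, -0.1122, -0.5770, -0.8090]
J5: z=[0.7275, -0.6023, 0.3287] o=[-0.6127, -1.4946, 0.3080] → [-0.4240, -0.4184, 0.1718, 0.7275, -0.6023, 0.3287]
q̇ = J⁺·V = [-0.2870, -0.6380, 0.8480, 0.5310, 0.5020]

-0.2870 -0.6380 0.8480 0.5310 0.5020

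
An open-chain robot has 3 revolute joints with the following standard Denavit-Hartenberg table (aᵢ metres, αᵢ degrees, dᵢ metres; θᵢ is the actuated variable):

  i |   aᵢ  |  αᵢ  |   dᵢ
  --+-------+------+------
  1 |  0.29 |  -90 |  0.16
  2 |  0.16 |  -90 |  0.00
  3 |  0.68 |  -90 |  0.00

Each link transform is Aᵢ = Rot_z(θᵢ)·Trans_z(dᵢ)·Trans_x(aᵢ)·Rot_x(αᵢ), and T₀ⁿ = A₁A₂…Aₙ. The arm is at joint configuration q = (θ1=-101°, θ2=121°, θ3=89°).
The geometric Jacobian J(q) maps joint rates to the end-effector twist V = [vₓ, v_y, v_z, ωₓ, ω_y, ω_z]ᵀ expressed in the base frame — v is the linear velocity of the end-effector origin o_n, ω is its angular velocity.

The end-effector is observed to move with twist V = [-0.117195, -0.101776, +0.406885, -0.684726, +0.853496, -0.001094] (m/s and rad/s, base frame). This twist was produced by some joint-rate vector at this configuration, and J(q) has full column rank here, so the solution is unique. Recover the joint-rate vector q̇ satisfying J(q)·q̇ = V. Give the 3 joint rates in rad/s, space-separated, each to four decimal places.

o_n = [-0.7058, -0.0680, 0.0127]
J₁: ẑ×o_n = [0.0680, -0.7058, 0.0000], ω = ẑ
J2: z=[0.9816, -0.1908, 0.0000] o=[-0.0553, -0.2847, 0.1600] → [0.0281, 0.1446, 0.0885, 0.9816, -0.1908, 0.0000]
J3: z=[0.1636, 0.8414, 0.5150] o=[-0.0396, -0.2038, 0.0229] → [-0.0785, -0.3415, 0.5828, 0.1636, 0.8414, 0.5150]
q̇ = J⁺·V = [-0.4260, -0.8350, 0.8250]

-0.4260 -0.8350 0.8250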